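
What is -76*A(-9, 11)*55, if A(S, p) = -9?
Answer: 37620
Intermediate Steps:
-76*A(-9, 11)*55 = -76*(-9)*55 = 684*55 = 37620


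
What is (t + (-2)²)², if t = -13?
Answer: 81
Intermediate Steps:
(t + (-2)²)² = (-13 + (-2)²)² = (-13 + 4)² = (-9)² = 81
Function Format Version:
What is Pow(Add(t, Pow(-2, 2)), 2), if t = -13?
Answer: 81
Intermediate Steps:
Pow(Add(t, Pow(-2, 2)), 2) = Pow(Add(-13, Pow(-2, 2)), 2) = Pow(Add(-13, 4), 2) = Pow(-9, 2) = 81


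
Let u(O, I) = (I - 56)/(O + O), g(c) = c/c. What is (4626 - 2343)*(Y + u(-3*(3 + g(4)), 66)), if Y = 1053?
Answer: 9612191/4 ≈ 2.4030e+6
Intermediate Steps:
g(c) = 1
u(O, I) = (-56 + I)/(2*O) (u(O, I) = (-56 + I)/((2*O)) = (-56 + I)*(1/(2*O)) = (-56 + I)/(2*O))
(4626 - 2343)*(Y + u(-3*(3 + g(4)), 66)) = (4626 - 2343)*(1053 + (-56 + 66)/(2*((-3*(3 + 1))))) = 2283*(1053 + (½)*10/(-3*4)) = 2283*(1053 + (½)*10/(-12)) = 2283*(1053 + (½)*(-1/12)*10) = 2283*(1053 - 5/12) = 2283*(12631/12) = 9612191/4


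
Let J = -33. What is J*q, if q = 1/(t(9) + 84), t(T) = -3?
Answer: -11/27 ≈ -0.40741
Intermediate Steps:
q = 1/81 (q = 1/(-3 + 84) = 1/81 ≈ 0.012346)
J*q = -33*1/81 = -11/27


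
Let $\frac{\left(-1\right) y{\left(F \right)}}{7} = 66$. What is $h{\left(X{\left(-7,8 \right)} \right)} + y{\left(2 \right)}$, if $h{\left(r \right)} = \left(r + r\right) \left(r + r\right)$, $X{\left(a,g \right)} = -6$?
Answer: $-318$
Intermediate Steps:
$y{\left(F \right)} = -462$ ($y{\left(F \right)} = \left(-7\right) 66 = -462$)
$h{\left(r \right)} = 4 r^{2}$ ($h{\left(r \right)} = 2 r 2 r = 4 r^{2}$)
$h{\left(X{\left(-7,8 \right)} \right)} + y{\left(2 \right)} = 4 \left(-6\right)^{2} - 462 = 4 \cdot 36 - 462 = 144 - 462 = -318$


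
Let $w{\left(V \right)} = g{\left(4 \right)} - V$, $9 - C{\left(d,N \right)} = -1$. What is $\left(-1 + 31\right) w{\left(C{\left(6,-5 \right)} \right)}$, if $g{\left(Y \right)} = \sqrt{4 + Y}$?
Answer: $-300 + 60 \sqrt{2} \approx -215.15$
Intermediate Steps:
$C{\left(d,N \right)} = 10$ ($C{\left(d,N \right)} = 9 - -1 = 9 + 1 = 10$)
$w{\left(V \right)} = - V + 2 \sqrt{2}$ ($w{\left(V \right)} = \sqrt{4 + 4} - V = \sqrt{8} - V = 2 \sqrt{2} - V = - V + 2 \sqrt{2}$)
$\left(-1 + 31\right) w{\left(C{\left(6,-5 \right)} \right)} = \left(-1 + 31\right) \left(\left(-1\right) 10 + 2 \sqrt{2}\right) = 30 \left(-10 + 2 \sqrt{2}\right) = -300 + 60 \sqrt{2}$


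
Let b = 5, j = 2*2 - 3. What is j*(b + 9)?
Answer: 14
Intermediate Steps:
j = 1 (j = 4 - 3 = 1)
j*(b + 9) = 1*(5 + 9) = 1*14 = 14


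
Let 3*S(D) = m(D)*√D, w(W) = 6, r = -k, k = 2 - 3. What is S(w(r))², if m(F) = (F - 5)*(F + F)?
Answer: 96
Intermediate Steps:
m(F) = 2*F*(-5 + F) (m(F) = (-5 + F)*(2*F) = 2*F*(-5 + F))
k = -1
r = 1 (r = -1*(-1) = 1)
S(D) = 2*D^(3/2)*(-5 + D)/3 (S(D) = ((2*D*(-5 + D))*√D)/3 = (2*D^(3/2)*(-5 + D))/3 = 2*D^(3/2)*(-5 + D)/3)
S(w(r))² = (2*6^(3/2)*(-5 + 6)/3)² = ((⅔)*(6*√6)*1)² = (4*√6)² = 96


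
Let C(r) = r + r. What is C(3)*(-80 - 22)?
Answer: -612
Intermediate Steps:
C(r) = 2*r
C(3)*(-80 - 22) = (2*3)*(-80 - 22) = 6*(-102) = -612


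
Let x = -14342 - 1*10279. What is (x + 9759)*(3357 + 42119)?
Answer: -675864312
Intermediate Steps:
x = -24621 (x = -14342 - 10279 = -24621)
(x + 9759)*(3357 + 42119) = (-24621 + 9759)*(3357 + 42119) = -14862*45476 = -675864312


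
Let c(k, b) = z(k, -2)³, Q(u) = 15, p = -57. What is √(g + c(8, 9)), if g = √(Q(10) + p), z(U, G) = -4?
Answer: √(-64 + I*√42) ≈ 0.40453 + 8.0102*I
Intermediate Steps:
c(k, b) = -64 (c(k, b) = (-4)³ = -64)
g = I*√42 (g = √(15 - 57) = √(-42) = I*√42 ≈ 6.4807*I)
√(g + c(8, 9)) = √(I*√42 - 64) = √(-64 + I*√42)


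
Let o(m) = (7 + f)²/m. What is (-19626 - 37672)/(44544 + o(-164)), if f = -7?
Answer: -28649/22272 ≈ -1.2863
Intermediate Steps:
o(m) = 0 (o(m) = (7 - 7)²/m = 0²/m = 0/m = 0)
(-19626 - 37672)/(44544 + o(-164)) = (-19626 - 37672)/(44544 + 0) = -57298/44544 = -57298*1/44544 = -28649/22272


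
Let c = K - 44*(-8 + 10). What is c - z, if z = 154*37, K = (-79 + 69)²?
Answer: -5686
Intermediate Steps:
K = 100 (K = (-10)² = 100)
z = 5698
c = 12 (c = 100 - 44*(-8 + 10) = 100 - 44*2 = 100 - 1*88 = 100 - 88 = 12)
c - z = 12 - 1*5698 = 12 - 5698 = -5686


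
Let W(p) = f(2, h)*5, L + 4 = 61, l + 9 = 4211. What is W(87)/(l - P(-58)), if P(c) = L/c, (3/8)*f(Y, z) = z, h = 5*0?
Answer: 0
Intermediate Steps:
l = 4202 (l = -9 + 4211 = 4202)
h = 0
L = 57 (L = -4 + 61 = 57)
f(Y, z) = 8*z/3
W(p) = 0 (W(p) = ((8/3)*0)*5 = 0*5 = 0)
P(c) = 57/c
W(87)/(l - P(-58)) = 0/(4202 - 57/(-58)) = 0/(4202 - 57*(-1)/58) = 0/(4202 - 1*(-57/58)) = 0/(4202 + 57/58) = 0/(243773/58) = 0*(58/243773) = 0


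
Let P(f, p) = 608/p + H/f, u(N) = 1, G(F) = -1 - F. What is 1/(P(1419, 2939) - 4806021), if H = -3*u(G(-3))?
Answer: -1390147/6681075390442 ≈ -2.0807e-7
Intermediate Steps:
H = -3 (H = -3*1 = -3)
P(f, p) = -3/f + 608/p (P(f, p) = 608/p - 3/f = -3/f + 608/p)
1/(P(1419, 2939) - 4806021) = 1/((-3/1419 + 608/2939) - 4806021) = 1/((-3*1/1419 + 608*(1/2939)) - 4806021) = 1/((-1/473 + 608/2939) - 4806021) = 1/(284645/1390147 - 4806021) = 1/(-6681075390442/1390147) = -1390147/6681075390442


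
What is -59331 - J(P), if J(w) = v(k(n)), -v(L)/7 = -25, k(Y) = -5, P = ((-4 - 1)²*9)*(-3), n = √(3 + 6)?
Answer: -59506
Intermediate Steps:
n = 3 (n = √9 = 3)
P = -675 (P = ((-5)²*9)*(-3) = (25*9)*(-3) = 225*(-3) = -675)
v(L) = 175 (v(L) = -7*(-25) = 175)
J(w) = 175
-59331 - J(P) = -59331 - 1*175 = -59331 - 175 = -59506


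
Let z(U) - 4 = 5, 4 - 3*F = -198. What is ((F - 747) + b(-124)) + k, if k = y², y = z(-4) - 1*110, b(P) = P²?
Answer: 74692/3 ≈ 24897.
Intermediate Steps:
F = 202/3 (F = 4/3 - ⅓*(-198) = 4/3 + 66 = 202/3 ≈ 67.333)
z(U) = 9 (z(U) = 4 + 5 = 9)
y = -101 (y = 9 - 1*110 = 9 - 110 = -101)
k = 10201 (k = (-101)² = 10201)
((F - 747) + b(-124)) + k = ((202/3 - 747) + (-124)²) + 10201 = (-2039/3 + 15376) + 10201 = 44089/3 + 10201 = 74692/3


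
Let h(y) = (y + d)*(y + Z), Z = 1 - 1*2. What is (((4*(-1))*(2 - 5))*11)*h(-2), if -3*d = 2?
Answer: 1056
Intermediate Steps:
d = -⅔ (d = -⅓*2 = -⅔ ≈ -0.66667)
Z = -1 (Z = 1 - 2 = -1)
h(y) = (-1 + y)*(-⅔ + y) (h(y) = (y - ⅔)*(y - 1) = (-⅔ + y)*(-1 + y) = (-1 + y)*(-⅔ + y))
(((4*(-1))*(2 - 5))*11)*h(-2) = (((4*(-1))*(2 - 5))*11)*(⅔ + (-2)² - 5/3*(-2)) = (-4*(-3)*11)*(⅔ + 4 + 10/3) = (12*11)*8 = 132*8 = 1056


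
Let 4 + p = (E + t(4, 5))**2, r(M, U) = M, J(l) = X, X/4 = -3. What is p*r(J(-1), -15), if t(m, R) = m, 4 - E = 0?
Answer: -720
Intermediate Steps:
E = 4 (E = 4 - 1*0 = 4 + 0 = 4)
X = -12 (X = 4*(-3) = -12)
J(l) = -12
p = 60 (p = -4 + (4 + 4)**2 = -4 + 8**2 = -4 + 64 = 60)
p*r(J(-1), -15) = 60*(-12) = -720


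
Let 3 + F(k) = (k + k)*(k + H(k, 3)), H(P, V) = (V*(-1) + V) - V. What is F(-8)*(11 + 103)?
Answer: 19722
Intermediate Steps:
H(P, V) = -V (H(P, V) = (-V + V) - V = 0 - V = -V)
F(k) = -3 + 2*k*(-3 + k) (F(k) = -3 + (k + k)*(k - 1*3) = -3 + (2*k)*(k - 3) = -3 + (2*k)*(-3 + k) = -3 + 2*k*(-3 + k))
F(-8)*(11 + 103) = (-3 - 6*(-8) + 2*(-8)**2)*(11 + 103) = (-3 + 48 + 2*64)*114 = (-3 + 48 + 128)*114 = 173*114 = 19722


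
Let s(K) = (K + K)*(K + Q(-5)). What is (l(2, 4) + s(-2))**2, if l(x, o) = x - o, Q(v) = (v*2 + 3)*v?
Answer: 17956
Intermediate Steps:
Q(v) = v*(3 + 2*v) (Q(v) = (2*v + 3)*v = (3 + 2*v)*v = v*(3 + 2*v))
s(K) = 2*K*(35 + K) (s(K) = (K + K)*(K - 5*(3 + 2*(-5))) = (2*K)*(K - 5*(3 - 10)) = (2*K)*(K - 5*(-7)) = (2*K)*(K + 35) = (2*K)*(35 + K) = 2*K*(35 + K))
(l(2, 4) + s(-2))**2 = ((2 - 1*4) + 2*(-2)*(35 - 2))**2 = ((2 - 4) + 2*(-2)*33)**2 = (-2 - 132)**2 = (-134)**2 = 17956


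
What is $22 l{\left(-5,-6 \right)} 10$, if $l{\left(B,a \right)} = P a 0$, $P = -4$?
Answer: $0$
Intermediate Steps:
$l{\left(B,a \right)} = 0$ ($l{\left(B,a \right)} = - 4 a 0 = 0$)
$22 l{\left(-5,-6 \right)} 10 = 22 \cdot 0 \cdot 10 = 0 \cdot 10 = 0$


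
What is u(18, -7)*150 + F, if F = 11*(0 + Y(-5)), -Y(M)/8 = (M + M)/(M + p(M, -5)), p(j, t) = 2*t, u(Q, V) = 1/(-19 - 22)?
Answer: -7666/123 ≈ -62.325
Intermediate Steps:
u(Q, V) = -1/41 (u(Q, V) = 1/(-41) = -1/41)
Y(M) = -16*M/(-10 + M) (Y(M) = -8*(M + M)/(M + 2*(-5)) = -8*2*M/(M - 10) = -8*2*M/(-10 + M) = -16*M/(-10 + M))
F = -176/3 (F = 11*(0 - 16*(-5)/(-10 - 5)) = 11*(0 - 16*(-5)/(-15)) = 11*(0 - 16*(-5)*(-1/15)) = 11*(0 - 16/3) = 11*(-16/3) = -176/3 ≈ -58.667)
u(18, -7)*150 + F = -1/41*150 - 176/3 = -150/41 - 176/3 = -7666/123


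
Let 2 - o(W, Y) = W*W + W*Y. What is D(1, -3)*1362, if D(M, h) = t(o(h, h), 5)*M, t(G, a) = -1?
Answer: -1362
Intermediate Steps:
o(W, Y) = 2 - W² - W*Y (o(W, Y) = 2 - (W*W + W*Y) = 2 - (W² + W*Y) = 2 + (-W² - W*Y) = 2 - W² - W*Y)
D(M, h) = -M
D(1, -3)*1362 = -1*1*1362 = -1*1362 = -1362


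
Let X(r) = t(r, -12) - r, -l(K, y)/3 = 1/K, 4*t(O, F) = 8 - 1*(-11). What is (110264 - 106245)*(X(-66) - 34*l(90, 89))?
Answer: 17333947/60 ≈ 2.8890e+5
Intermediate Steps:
t(O, F) = 19/4 (t(O, F) = (8 - 1*(-11))/4 = (8 + 11)/4 = (1/4)*19 = 19/4)
l(K, y) = -3/K
X(r) = 19/4 - r
(110264 - 106245)*(X(-66) - 34*l(90, 89)) = (110264 - 106245)*((19/4 - 1*(-66)) - (-102)/90) = 4019*((19/4 + 66) - (-102)/90) = 4019*(283/4 - 34*(-1/30)) = 4019*(283/4 + 17/15) = 4019*(4313/60) = 17333947/60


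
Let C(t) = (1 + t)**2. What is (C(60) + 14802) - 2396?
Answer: 16127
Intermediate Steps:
(C(60) + 14802) - 2396 = ((1 + 60)**2 + 14802) - 2396 = (61**2 + 14802) - 2396 = (3721 + 14802) - 2396 = 18523 - 2396 = 16127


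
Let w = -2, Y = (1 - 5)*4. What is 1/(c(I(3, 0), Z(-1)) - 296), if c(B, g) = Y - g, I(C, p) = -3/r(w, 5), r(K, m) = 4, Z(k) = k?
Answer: -1/311 ≈ -0.0032154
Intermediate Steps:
Y = -16 (Y = -4*4 = -16)
I(C, p) = -3/4
c(B, g) = -16 - g
1/(c(I(3, 0), Z(-1)) - 296) = 1/((-16 - 1*(-1)) - 296) = 1/((-16 + 1) - 296) = 1/(-15 - 296) = 1/(-311) = -1/311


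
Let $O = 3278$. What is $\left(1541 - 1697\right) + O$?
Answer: $3122$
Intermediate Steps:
$\left(1541 - 1697\right) + O = \left(1541 - 1697\right) + 3278 = -156 + 3278 = 3122$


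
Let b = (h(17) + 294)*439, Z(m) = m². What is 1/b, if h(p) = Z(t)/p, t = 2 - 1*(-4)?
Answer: 17/2209926 ≈ 7.6926e-6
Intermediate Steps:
t = 6 (t = 2 + 4 = 6)
h(p) = 36/p (h(p) = 6²/p = 36/p)
b = 2209926/17 (b = (36/17 + 294)*439 = (5034/17)*439 = 2209926/17 ≈ 1.3000e+5)
1/b = 1/(2209926/17) = 17/2209926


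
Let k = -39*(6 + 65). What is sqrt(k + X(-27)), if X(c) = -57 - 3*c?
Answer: 3*I*sqrt(305) ≈ 52.393*I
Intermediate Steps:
k = -2769 (k = -39*71 = -2769)
sqrt(k + X(-27)) = sqrt(-2769 + (-57 - 3*(-27))) = sqrt(-2769 + (-57 + 81)) = sqrt(-2769 + 24) = sqrt(-2745) = 3*I*sqrt(305)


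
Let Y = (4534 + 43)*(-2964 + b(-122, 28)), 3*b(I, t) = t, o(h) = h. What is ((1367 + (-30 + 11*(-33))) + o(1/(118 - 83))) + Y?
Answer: -1419866207/105 ≈ -1.3523e+7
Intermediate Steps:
b(I, t) = t/3
Y = -40570528/3 (Y = (4534 + 43)*(-2964 + (⅓)*28) = 4577*(-2964 + 28/3) = 4577*(-8864/3) = -40570528/3 ≈ -1.3524e+7)
((1367 + (-30 + 11*(-33))) + o(1/(118 - 83))) + Y = ((1367 + (-30 + 11*(-33))) + 1/(118 - 83)) - 40570528/3 = ((1367 + (-30 - 363)) + 1/35) - 40570528/3 = ((1367 - 393) + 1/35) - 40570528/3 = (974 + 1/35) - 40570528/3 = 34091/35 - 40570528/3 = -1419866207/105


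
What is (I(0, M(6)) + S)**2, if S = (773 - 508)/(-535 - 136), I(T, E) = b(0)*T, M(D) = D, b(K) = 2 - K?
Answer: 70225/450241 ≈ 0.15597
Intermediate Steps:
I(T, E) = 2*T (I(T, E) = (2 - 1*0)*T = (2 + 0)*T = 2*T)
S = -265/671 (S = 265/(-671) = 265*(-1/671) = -265/671 ≈ -0.39493)
(I(0, M(6)) + S)**2 = (2*0 - 265/671)**2 = (0 - 265/671)**2 = (-265/671)**2 = 70225/450241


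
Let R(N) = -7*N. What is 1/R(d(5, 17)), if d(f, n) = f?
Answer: -1/35 ≈ -0.028571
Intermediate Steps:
1/R(d(5, 17)) = 1/(-7*5) = 1/(-35) = -1/35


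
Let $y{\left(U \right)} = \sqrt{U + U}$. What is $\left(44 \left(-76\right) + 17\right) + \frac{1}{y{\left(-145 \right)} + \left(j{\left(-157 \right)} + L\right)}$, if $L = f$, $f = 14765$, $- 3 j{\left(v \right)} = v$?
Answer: $\frac{3 \left(- 3327 \sqrt{290} + 49297267 i\right)}{- 44452 i + 3 \sqrt{290}} \approx -3327.0 - 7.73 \cdot 10^{-8} i$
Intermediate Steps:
$j{\left(v \right)} = - \frac{v}{3}$
$L = 14765$
$y{\left(U \right)} = \sqrt{2} \sqrt{U}$ ($y{\left(U \right)} = \sqrt{2 U} = \sqrt{2} \sqrt{U}$)
$\left(44 \left(-76\right) + 17\right) + \frac{1}{y{\left(-145 \right)} + \left(j{\left(-157 \right)} + L\right)} = \left(44 \left(-76\right) + 17\right) + \frac{1}{\sqrt{2} \sqrt{-145} + \left(\left(- \frac{1}{3}\right) \left(-157\right) + 14765\right)} = \left(-3344 + 17\right) + \frac{1}{\sqrt{2} i \sqrt{145} + \left(\frac{157}{3} + 14765\right)} = -3327 + \frac{1}{i \sqrt{290} + \frac{44452}{3}} = -3327 + \frac{1}{\frac{44452}{3} + i \sqrt{290}}$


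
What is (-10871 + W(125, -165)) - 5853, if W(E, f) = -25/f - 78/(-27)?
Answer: -1655375/99 ≈ -16721.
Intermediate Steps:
W(E, f) = 26/9 - 25/f (W(E, f) = -25/f - 78*(-1/27) = -25/f + 26/9 = 26/9 - 25/f)
(-10871 + W(125, -165)) - 5853 = (-10871 + (26/9 - 25/(-165))) - 5853 = (-10871 + (26/9 - 25*(-1/165))) - 5853 = (-10871 + (26/9 + 5/33)) - 5853 = (-10871 + 301/99) - 5853 = -1075928/99 - 5853 = -1655375/99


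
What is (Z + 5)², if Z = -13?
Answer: 64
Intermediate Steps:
(Z + 5)² = (-13 + 5)² = (-8)² = 64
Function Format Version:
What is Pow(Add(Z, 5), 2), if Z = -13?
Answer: 64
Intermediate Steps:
Pow(Add(Z, 5), 2) = Pow(Add(-13, 5), 2) = Pow(-8, 2) = 64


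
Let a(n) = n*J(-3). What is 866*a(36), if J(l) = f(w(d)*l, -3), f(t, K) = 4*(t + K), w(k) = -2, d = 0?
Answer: 374112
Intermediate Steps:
f(t, K) = 4*K + 4*t (f(t, K) = 4*(K + t) = 4*K + 4*t)
J(l) = -12 - 8*l (J(l) = 4*(-3) + 4*(-2*l) = -12 - 8*l)
a(n) = 12*n (a(n) = n*(-12 - 8*(-3)) = n*(-12 + 24) = n*12 = 12*n)
866*a(36) = 866*(12*36) = 866*432 = 374112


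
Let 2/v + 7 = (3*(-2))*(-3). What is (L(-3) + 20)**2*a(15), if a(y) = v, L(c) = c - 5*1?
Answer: 288/11 ≈ 26.182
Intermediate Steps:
L(c) = -5 + c (L(c) = c - 5 = -5 + c)
v = 2/11 (v = 2/(-7 + (3*(-2))*(-3)) = 2/(-7 - 6*(-3)) = 2/(-7 + 18) = 2/11 ≈ 0.18182)
a(y) = 2/11
(L(-3) + 20)**2*a(15) = ((-5 - 3) + 20)**2*(2/11) = (-8 + 20)**2*(2/11) = 12**2*(2/11) = 144*(2/11) = 288/11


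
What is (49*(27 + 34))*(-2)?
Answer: -5978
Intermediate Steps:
(49*(27 + 34))*(-2) = (49*61)*(-2) = 2989*(-2) = -5978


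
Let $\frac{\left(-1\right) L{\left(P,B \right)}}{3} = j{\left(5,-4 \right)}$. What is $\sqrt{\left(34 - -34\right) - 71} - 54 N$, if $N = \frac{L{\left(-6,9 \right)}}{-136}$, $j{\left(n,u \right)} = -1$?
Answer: $\frac{81}{68} + i \sqrt{3} \approx 1.1912 + 1.732 i$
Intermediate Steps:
$L{\left(P,B \right)} = 3$ ($L{\left(P,B \right)} = \left(-3\right) \left(-1\right) = 3$)
$N = - \frac{3}{136}$ ($N = \frac{3}{-136} = 3 \left(- \frac{1}{136}\right) = - \frac{3}{136} \approx -0.022059$)
$\sqrt{\left(34 - -34\right) - 71} - 54 N = \sqrt{\left(34 - -34\right) - 71} - - \frac{81}{68} = \sqrt{\left(34 + 34\right) - 71} + \frac{81}{68} = \sqrt{68 - 71} + \frac{81}{68} = \sqrt{-3} + \frac{81}{68} = i \sqrt{3} + \frac{81}{68} = \frac{81}{68} + i \sqrt{3}$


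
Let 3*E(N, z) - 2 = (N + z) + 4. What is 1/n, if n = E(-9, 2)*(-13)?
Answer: 3/13 ≈ 0.23077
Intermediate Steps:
E(N, z) = 2 + N/3 + z/3 (E(N, z) = ⅔ + ((N + z) + 4)/3 = ⅔ + (4 + N + z)/3 = ⅔ + (4/3 + N/3 + z/3) = 2 + N/3 + z/3)
n = 13/3 (n = (2 + (⅓)*(-9) + (⅓)*2)*(-13) = (2 - 3 + ⅔)*(-13) = -⅓*(-13) = 13/3 ≈ 4.3333)
1/n = 1/(13/3) = 3/13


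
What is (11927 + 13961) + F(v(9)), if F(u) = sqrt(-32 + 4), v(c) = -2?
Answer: 25888 + 2*I*sqrt(7) ≈ 25888.0 + 5.2915*I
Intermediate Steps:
F(u) = 2*I*sqrt(7) (F(u) = sqrt(-28) = 2*I*sqrt(7))
(11927 + 13961) + F(v(9)) = (11927 + 13961) + 2*I*sqrt(7) = 25888 + 2*I*sqrt(7)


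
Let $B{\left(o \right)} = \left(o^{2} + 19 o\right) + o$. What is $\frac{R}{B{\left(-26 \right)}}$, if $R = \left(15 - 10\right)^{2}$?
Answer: $\frac{25}{156} \approx 0.16026$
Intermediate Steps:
$B{\left(o \right)} = o^{2} + 20 o$
$R = 25$ ($R = 5^{2} = 25$)
$\frac{R}{B{\left(-26 \right)}} = \frac{25}{\left(-26\right) \left(20 - 26\right)} = \frac{25}{\left(-26\right) \left(-6\right)} = \frac{25}{156}$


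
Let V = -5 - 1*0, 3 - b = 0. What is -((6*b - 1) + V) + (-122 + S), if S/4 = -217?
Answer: -1002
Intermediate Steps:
b = 3 (b = 3 - 1*0 = 3 + 0 = 3)
V = -5 (V = -5 + 0 = -5)
S = -868 (S = 4*(-217) = -868)
-((6*b - 1) + V) + (-122 + S) = -((6*3 - 1) - 5) + (-122 - 868) = -((18 - 1) - 5) - 990 = -(17 - 5) - 990 = -1*12 - 990 = -12 - 990 = -1002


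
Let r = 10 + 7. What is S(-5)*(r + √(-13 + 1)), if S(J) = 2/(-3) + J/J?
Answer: 17/3 + 2*I*√3/3 ≈ 5.6667 + 1.1547*I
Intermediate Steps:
S(J) = ⅓ (S(J) = 2*(-⅓) + 1 = -⅔ + 1 = ⅓)
r = 17
S(-5)*(r + √(-13 + 1)) = (17 + √(-13 + 1))/3 = (17 + √(-12))/3 = (17 + 2*I*√3)/3 = 17/3 + 2*I*√3/3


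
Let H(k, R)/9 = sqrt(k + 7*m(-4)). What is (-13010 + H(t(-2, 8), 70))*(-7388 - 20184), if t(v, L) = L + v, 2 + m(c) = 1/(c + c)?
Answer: 358711720 - 62037*I*sqrt(142) ≈ 3.5871e+8 - 7.3926e+5*I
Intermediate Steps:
m(c) = -2 + 1/(2*c) (m(c) = -2 + 1/(c + c) = -2 + 1/(2*c))
H(k, R) = 9*sqrt(-119/8 + k) (H(k, R) = 9*sqrt(k + 7*(-2 + (1/2)/(-4))) = 9*sqrt(k + 7*(-2 + (1/2)*(-1/4))) = 9*sqrt(k + 7*(-2 - 1/8)) = 9*sqrt(k + 7*(-17/8)) = 9*sqrt(k - 119/8) = 9*sqrt(-119/8 + k))
(-13010 + H(t(-2, 8), 70))*(-7388 - 20184) = (-13010 + 9*sqrt(-238 + 16*(8 - 2))/4)*(-7388 - 20184) = (-13010 + 9*sqrt(-238 + 16*6)/4)*(-27572) = (-13010 + 9*sqrt(-238 + 96)/4)*(-27572) = (-13010 + 9*sqrt(-142)/4)*(-27572) = (-13010 + 9*(I*sqrt(142))/4)*(-27572) = (-13010 + 9*I*sqrt(142)/4)*(-27572) = 358711720 - 62037*I*sqrt(142)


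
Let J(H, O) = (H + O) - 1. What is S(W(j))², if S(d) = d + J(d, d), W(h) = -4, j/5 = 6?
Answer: 169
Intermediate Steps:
j = 30 (j = 5*6 = 30)
J(H, O) = -1 + H + O
S(d) = -1 + 3*d (S(d) = d + (-1 + d + d) = d + (-1 + 2*d) = -1 + 3*d)
S(W(j))² = (-1 + 3*(-4))² = (-1 - 12)² = (-13)² = 169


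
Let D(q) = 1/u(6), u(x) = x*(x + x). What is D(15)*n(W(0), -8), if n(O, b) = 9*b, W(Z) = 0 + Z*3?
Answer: -1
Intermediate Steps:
u(x) = 2*x² (u(x) = x*(2*x) = 2*x²)
W(Z) = 3*Z (W(Z) = 0 + 3*Z = 3*Z)
D(q) = 1/72 (D(q) = 1/(2*6²) = 1/(2*36) = 1/72)
D(15)*n(W(0), -8) = (9*(-8))/72 = (1/72)*(-72) = -1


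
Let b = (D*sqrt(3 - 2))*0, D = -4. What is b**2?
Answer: 0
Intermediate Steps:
b = 0 (b = -4*sqrt(3 - 2)*0 = -4*sqrt(1)*0 = -4*1*0 = -4*0 = 0)
b**2 = 0**2 = 0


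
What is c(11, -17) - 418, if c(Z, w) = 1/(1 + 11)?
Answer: -5015/12 ≈ -417.92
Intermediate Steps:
c(Z, w) = 1/12
c(11, -17) - 418 = 1/12 - 418 = -5015/12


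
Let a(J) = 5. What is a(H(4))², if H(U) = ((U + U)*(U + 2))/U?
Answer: 25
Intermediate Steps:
H(U) = 4 + 2*U (H(U) = ((2*U)*(2 + U))/U = (2*U*(2 + U))/U = 4 + 2*U)
a(H(4))² = 5² = 25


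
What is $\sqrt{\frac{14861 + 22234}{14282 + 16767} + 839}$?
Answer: $\frac{\sqrt{809981659094}}{31049} \approx 28.986$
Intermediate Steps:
$\sqrt{\frac{14861 + 22234}{14282 + 16767} + 839} = \sqrt{\frac{37095}{31049} + 839} = \sqrt{\frac{26087206}{31049}} = \frac{\sqrt{809981659094}}{31049}$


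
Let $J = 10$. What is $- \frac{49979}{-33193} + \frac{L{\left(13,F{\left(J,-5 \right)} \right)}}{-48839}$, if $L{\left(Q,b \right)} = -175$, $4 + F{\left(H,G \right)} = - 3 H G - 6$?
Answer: $\frac{349533308}{231587561} \approx 1.5093$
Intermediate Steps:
$F{\left(H,G \right)} = -10 - 3 G H$ ($F{\left(H,G \right)} = -4 + \left(- 3 H G - 6\right) = -4 - \left(6 + 3 G H\right) = -10 - 3 G H$)
$- \frac{49979}{-33193} + \frac{L{\left(13,F{\left(J,-5 \right)} \right)}}{-48839} = - \frac{49979}{-33193} - \frac{175}{-48839} = \left(-49979\right) \left(- \frac{1}{33193}\right) - - \frac{25}{6977} = \frac{49979}{33193} + \frac{25}{6977} = \frac{349533308}{231587561}$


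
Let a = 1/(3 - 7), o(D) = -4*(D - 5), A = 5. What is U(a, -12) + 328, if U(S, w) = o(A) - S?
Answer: 1313/4 ≈ 328.25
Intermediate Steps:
o(D) = 20 - 4*D (o(D) = -4*(-5 + D) = 20 - 4*D)
a = -1/4 (a = 1/(-4) = -1/4 ≈ -0.25000)
U(S, w) = -S (U(S, w) = (20 - 4*5) - S = (20 - 20) - S = 0 - S = -S)
U(a, -12) + 328 = -1*(-1/4) + 328 = 1/4 + 328 = 1313/4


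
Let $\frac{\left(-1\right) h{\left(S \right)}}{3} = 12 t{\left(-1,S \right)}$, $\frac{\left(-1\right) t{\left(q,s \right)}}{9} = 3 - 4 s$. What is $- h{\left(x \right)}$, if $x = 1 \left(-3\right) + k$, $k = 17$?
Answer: $17172$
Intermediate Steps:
$t{\left(q,s \right)} = -27 + 36 s$ ($t{\left(q,s \right)} = - 9 \left(3 - 4 s\right) = -27 + 36 s$)
$x = 14$ ($x = 1 \left(-3\right) + 17 = -3 + 17 = 14$)
$h{\left(S \right)} = 972 - 1296 S$ ($h{\left(S \right)} = - 3 \cdot 12 \left(-27 + 36 S\right) = - 3 \left(-324 + 432 S\right) = 972 - 1296 S$)
$- h{\left(x \right)} = - (972 - 18144) = \left(-1\right) \left(-17172\right) = 17172$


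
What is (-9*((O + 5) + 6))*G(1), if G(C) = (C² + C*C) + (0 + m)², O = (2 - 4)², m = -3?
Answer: -1485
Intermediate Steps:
O = 4 (O = (-2)² = 4)
G(C) = 9 + 2*C² (G(C) = (C² + C*C) + (0 - 3)² = (C² + C²) + (-3)² = 2*C² + 9 = 9 + 2*C²)
(-9*((O + 5) + 6))*G(1) = (-9*((4 + 5) + 6))*(9 + 2*1²) = (-9*(9 + 6))*(9 + 2*1) = (-9*15)*(9 + 2) = -135*11 = -1485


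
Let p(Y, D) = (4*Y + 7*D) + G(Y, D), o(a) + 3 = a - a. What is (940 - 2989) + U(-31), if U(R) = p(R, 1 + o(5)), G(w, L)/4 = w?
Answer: -2311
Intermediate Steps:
o(a) = -3 (o(a) = -3 + (a - a) = -3 + 0 = -3)
G(w, L) = 4*w
p(Y, D) = 7*D + 8*Y (p(Y, D) = (4*Y + 7*D) + 4*Y = 7*D + 8*Y)
U(R) = -14 + 8*R (U(R) = 7*(1 - 3) + 8*R = 7*(-2) + 8*R = -14 + 8*R)
(940 - 2989) + U(-31) = (940 - 2989) + (-14 + 8*(-31)) = -2049 + (-14 - 248) = -2049 - 262 = -2311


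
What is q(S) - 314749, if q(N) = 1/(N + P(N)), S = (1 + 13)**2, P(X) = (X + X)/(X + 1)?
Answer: -12276469799/39004 ≈ -3.1475e+5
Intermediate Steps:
P(X) = 2*X/(1 + X) (P(X) = (2*X)/(1 + X) = 2*X/(1 + X))
S = 196 (S = 14**2 = 196)
q(N) = 1/(N + 2*N/(1 + N))
q(S) - 314749 = (1 + 196)/(196*(3 + 196)) - 314749 = (1/196)*197/199 - 314749 = (1/196)*(1/199)*197 - 314749 = 197/39004 - 314749 = -12276469799/39004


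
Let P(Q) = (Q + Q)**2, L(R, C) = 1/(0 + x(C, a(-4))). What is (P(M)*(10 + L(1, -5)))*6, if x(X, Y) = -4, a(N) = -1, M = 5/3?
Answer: 650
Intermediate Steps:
M = 5/3 (M = 5*(1/3) = 5/3 ≈ 1.6667)
L(R, C) = -1/4 (L(R, C) = 1/(0 - 4) = 1/(-4) = -1/4)
P(Q) = 4*Q**2 (P(Q) = (2*Q)**2 = 4*Q**2)
(P(M)*(10 + L(1, -5)))*6 = ((4*(5/3)**2)*(10 - 1/4))*6 = ((4*(25/9))*(39/4))*6 = ((100/9)*(39/4))*6 = (325/3)*6 = 650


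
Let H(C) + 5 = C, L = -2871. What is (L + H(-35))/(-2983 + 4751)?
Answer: -2911/1768 ≈ -1.6465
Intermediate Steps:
H(C) = -5 + C
(L + H(-35))/(-2983 + 4751) = (-2871 + (-5 - 35))/(-2983 + 4751) = (-2871 - 40)/1768 = -2911*1/1768 = -2911/1768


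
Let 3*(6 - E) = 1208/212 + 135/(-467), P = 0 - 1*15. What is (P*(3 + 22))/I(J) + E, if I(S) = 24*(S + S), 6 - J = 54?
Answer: 82873459/19008768 ≈ 4.3597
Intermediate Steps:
P = -15 (P = 0 - 15 = -15)
J = -48 (J = 6 - 1*54 = 6 - 54 = -48)
I(S) = 48*S (I(S) = 24*(2*S) = 48*S)
E = 311639/74253 (E = 6 - (1208/212 + 135/(-467))/3 = 6 - (1208*(1/212) + 135*(-1/467))/3 = 6 - (302/53 - 135/467)/3 = 6 - ⅓*133879/24751 = 6 - 133879/74253 = 311639/74253 ≈ 4.1970)
(P*(3 + 22))/I(J) + E = (-15*(3 + 22))/((48*(-48))) + 311639/74253 = -15*25/(-2304) + 311639/74253 = -375*(-1/2304) + 311639/74253 = 125/768 + 311639/74253 = 82873459/19008768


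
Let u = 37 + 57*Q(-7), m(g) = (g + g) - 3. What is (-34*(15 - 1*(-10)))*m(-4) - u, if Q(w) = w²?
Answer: 6520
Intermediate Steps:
m(g) = -3 + 2*g (m(g) = 2*g - 3 = -3 + 2*g)
u = 2830 (u = 37 + 57*(-7)² = 37 + 57*49 = 37 + 2793 = 2830)
(-34*(15 - 1*(-10)))*m(-4) - u = (-34*(15 - 1*(-10)))*(-3 + 2*(-4)) - 1*2830 = (-34*(15 + 10))*(-3 - 8) - 2830 = -34*25*(-11) - 2830 = -850*(-11) - 2830 = 9350 - 2830 = 6520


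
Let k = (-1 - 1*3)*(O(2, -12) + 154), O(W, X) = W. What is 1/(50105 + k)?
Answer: 1/49481 ≈ 2.0210e-5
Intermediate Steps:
k = -624 (k = (-1 - 1*3)*(2 + 154) = (-1 - 3)*156 = -4*156 = -624)
1/(50105 + k) = 1/(50105 - 624) = 1/49481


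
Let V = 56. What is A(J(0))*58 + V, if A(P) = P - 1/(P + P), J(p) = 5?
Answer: 1701/5 ≈ 340.20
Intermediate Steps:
A(P) = P - 1/(2*P)
A(J(0))*58 + V = (5 - ½/5)*58 + 56 = (5 - ½*⅕)*58 + 56 = (5 - ⅒)*58 + 56 = (49/10)*58 + 56 = 1421/5 + 56 = 1701/5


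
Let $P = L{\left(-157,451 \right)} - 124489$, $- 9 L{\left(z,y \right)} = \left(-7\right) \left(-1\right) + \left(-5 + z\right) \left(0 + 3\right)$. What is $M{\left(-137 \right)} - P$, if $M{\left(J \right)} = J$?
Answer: $\frac{1118689}{9} \approx 1.243 \cdot 10^{5}$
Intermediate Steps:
$L{\left(z,y \right)} = \frac{8}{9} - \frac{z}{3}$ ($L{\left(z,y \right)} = - \frac{\left(-7\right) \left(-1\right) + \left(-5 + z\right) \left(0 + 3\right)}{9} = - \frac{7 + \left(-5 + z\right) 3}{9} = - \frac{7 + \left(-15 + 3 z\right)}{9} = - \frac{-8 + 3 z}{9} = \frac{8}{9} - \frac{z}{3}$)
$P = - \frac{1119922}{9}$ ($P = \left(\frac{8}{9} - - \frac{157}{3}\right) - 124489 = \left(\frac{8}{9} + \frac{157}{3}\right) - 124489 = \frac{479}{9} - 124489 = - \frac{1119922}{9} \approx -1.2444 \cdot 10^{5}$)
$M{\left(-137 \right)} - P = -137 - - \frac{1119922}{9} = -137 + \frac{1119922}{9} = \frac{1118689}{9}$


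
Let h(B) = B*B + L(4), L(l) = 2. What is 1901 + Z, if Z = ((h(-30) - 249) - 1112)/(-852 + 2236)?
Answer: 2630525/1384 ≈ 1900.7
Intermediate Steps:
h(B) = 2 + B² (h(B) = B*B + 2 = B² + 2 = 2 + B²)
Z = -459/1384 (Z = (((2 + (-30)²) - 249) - 1112)/(-852 + 2236) = (((2 + 900) - 249) - 1112)/1384 = ((902 - 249) - 1112)*(1/1384) = (653 - 1112)*(1/1384) = -459*1/1384 = -459/1384 ≈ -0.33165)
1901 + Z = 1901 - 459/1384 = 2630525/1384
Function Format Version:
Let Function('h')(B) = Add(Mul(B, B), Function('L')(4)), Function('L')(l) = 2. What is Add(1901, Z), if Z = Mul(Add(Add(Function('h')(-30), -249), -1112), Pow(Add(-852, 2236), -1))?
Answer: Rational(2630525, 1384) ≈ 1900.7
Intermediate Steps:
Function('h')(B) = Add(2, Pow(B, 2)) (Function('h')(B) = Add(Mul(B, B), 2) = Add(Pow(B, 2), 2) = Add(2, Pow(B, 2)))
Z = Rational(-459, 1384) (Z = Mul(Add(Add(Add(2, Pow(-30, 2)), -249), -1112), Pow(Add(-852, 2236), -1)) = Mul(Add(Add(Add(2, 900), -249), -1112), Pow(1384, -1)) = Mul(Add(Add(902, -249), -1112), Rational(1, 1384)) = Mul(Add(653, -1112), Rational(1, 1384)) = Mul(-459, Rational(1, 1384)) = Rational(-459, 1384) ≈ -0.33165)
Add(1901, Z) = Add(1901, Rational(-459, 1384)) = Rational(2630525, 1384)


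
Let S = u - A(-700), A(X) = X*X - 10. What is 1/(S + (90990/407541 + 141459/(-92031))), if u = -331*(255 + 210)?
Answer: -4167378419/2683401276046376 ≈ -1.5530e-6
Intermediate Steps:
A(X) = -10 + X² (A(X) = X² - 10 = -10 + X²)
u = -153915 (u = -331*465 = -153915)
S = -643905 (S = -153915 - (-10 + (-700)²) = -153915 - (-10 + 490000) = -153915 - 1*489990 = -153915 - 489990 = -643905)
1/(S + (90990/407541 + 141459/(-92031))) = 1/(-643905 + (90990/407541 + 141459/(-92031))) = 1/(-643905 + (90990*(1/407541) + 141459*(-1/92031))) = 1/(-643905 + (30330/135847 - 47153/30677)) = 1/(-643905 - 5475160181/4167378419) = 1/(-2683401276046376/4167378419) = -4167378419/2683401276046376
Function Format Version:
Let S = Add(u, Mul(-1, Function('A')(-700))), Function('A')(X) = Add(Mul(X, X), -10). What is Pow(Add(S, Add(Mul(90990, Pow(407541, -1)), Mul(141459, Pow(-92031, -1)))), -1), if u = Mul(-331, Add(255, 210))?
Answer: Rational(-4167378419, 2683401276046376) ≈ -1.5530e-6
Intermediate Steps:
Function('A')(X) = Add(-10, Pow(X, 2)) (Function('A')(X) = Add(Pow(X, 2), -10) = Add(-10, Pow(X, 2)))
u = -153915 (u = Mul(-331, 465) = -153915)
S = -643905 (S = Add(-153915, Mul(-1, Add(-10, Pow(-700, 2)))) = Add(-153915, Mul(-1, Add(-10, 490000))) = Add(-153915, Mul(-1, 489990)) = Add(-153915, -489990) = -643905)
Pow(Add(S, Add(Mul(90990, Pow(407541, -1)), Mul(141459, Pow(-92031, -1)))), -1) = Pow(Add(-643905, Add(Mul(90990, Pow(407541, -1)), Mul(141459, Pow(-92031, -1)))), -1) = Pow(Add(-643905, Add(Mul(90990, Rational(1, 407541)), Mul(141459, Rational(-1, 92031)))), -1) = Pow(Add(-643905, Add(Rational(30330, 135847), Rational(-47153, 30677))), -1) = Pow(Add(-643905, Rational(-5475160181, 4167378419)), -1) = Pow(Rational(-2683401276046376, 4167378419), -1) = Rational(-4167378419, 2683401276046376)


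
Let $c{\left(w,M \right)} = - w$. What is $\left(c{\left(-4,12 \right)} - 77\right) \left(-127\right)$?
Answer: $9271$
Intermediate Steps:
$\left(c{\left(-4,12 \right)} - 77\right) \left(-127\right) = \left(\left(-1\right) \left(-4\right) - 77\right) \left(-127\right) = \left(4 - 77\right) \left(-127\right) = \left(-73\right) \left(-127\right) = 9271$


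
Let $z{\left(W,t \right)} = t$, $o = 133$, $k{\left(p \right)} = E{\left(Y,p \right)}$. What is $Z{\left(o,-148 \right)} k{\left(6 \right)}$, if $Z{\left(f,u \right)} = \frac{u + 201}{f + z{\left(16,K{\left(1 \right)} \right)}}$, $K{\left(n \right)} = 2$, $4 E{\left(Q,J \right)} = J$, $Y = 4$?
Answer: $\frac{53}{90} \approx 0.58889$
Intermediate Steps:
$E{\left(Q,J \right)} = \frac{J}{4}$
$k{\left(p \right)} = \frac{p}{4}$
$Z{\left(f,u \right)} = \frac{201 + u}{2 + f}$ ($Z{\left(f,u \right)} = \frac{u + 201}{f + 2} = \frac{201 + u}{2 + f}$)
$Z{\left(o,-148 \right)} k{\left(6 \right)} = \frac{201 - 148}{2 + 133} \cdot \frac{1}{4} \cdot 6 = \frac{1}{135} \cdot 53 \cdot \frac{3}{2} = \frac{53}{135} \cdot \frac{3}{2} = \frac{53}{90}$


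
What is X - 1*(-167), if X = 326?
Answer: 493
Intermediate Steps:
X - 1*(-167) = 326 - 1*(-167) = 326 + 167 = 493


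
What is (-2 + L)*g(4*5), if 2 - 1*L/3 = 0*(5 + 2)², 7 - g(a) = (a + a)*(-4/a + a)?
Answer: -3140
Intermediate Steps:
g(a) = 7 - 2*a*(a - 4/a) (g(a) = 7 - (a + a)*(-4/a + a) = 7 - 2*a*(a - 4/a))
L = 6 (L = 6 - 0*(5 + 2)² = 6 - 0*7² = 6 - 0*49 = 6 - 3*0 = 6 + 0 = 6)
(-2 + L)*g(4*5) = (-2 + 6)*(15 - 2*(4*5)²) = 4*(15 - 2*20²) = 4*(15 - 2*400) = 4*(15 - 800) = 4*(-785) = -3140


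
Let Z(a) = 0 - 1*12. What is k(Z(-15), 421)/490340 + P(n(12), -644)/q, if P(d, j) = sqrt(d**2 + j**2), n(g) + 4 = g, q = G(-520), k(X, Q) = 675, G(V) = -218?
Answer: 135/98068 - 10*sqrt(1037)/109 ≈ -2.9530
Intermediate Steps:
Z(a) = -12 (Z(a) = 0 - 12 = -12)
q = -218
n(g) = -4 + g
k(Z(-15), 421)/490340 + P(n(12), -644)/q = 675/490340 + sqrt((-4 + 12)**2 + (-644)**2)/(-218) = 675*(1/490340) + sqrt(8**2 + 414736)*(-1/218) = 135/98068 + sqrt(64 + 414736)*(-1/218) = 135/98068 + sqrt(414800)*(-1/218) = 135/98068 + (20*sqrt(1037))*(-1/218) = 135/98068 - 10*sqrt(1037)/109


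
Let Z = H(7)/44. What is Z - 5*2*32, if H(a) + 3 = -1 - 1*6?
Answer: -7045/22 ≈ -320.23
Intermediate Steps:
H(a) = -10 (H(a) = -3 + (-1 - 1*6) = -3 + (-1 - 6) = -3 - 7 = -10)
Z = -5/22 (Z = -10/44 = -10*1/44 = -5/22 ≈ -0.22727)
Z - 5*2*32 = -5/22 - 5*2*32 = -5/22 - 10*32 = -5/22 - 320 = -7045/22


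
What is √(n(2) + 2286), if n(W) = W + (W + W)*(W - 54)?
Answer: 4*√130 ≈ 45.607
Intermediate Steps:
n(W) = W + 2*W*(-54 + W) (n(W) = W + (2*W)*(-54 + W) = W + 2*W*(-54 + W))
√(n(2) + 2286) = √(2*(-107 + 2*2) + 2286) = √(2*(-107 + 4) + 2286) = √(2*(-103) + 2286) = √(-206 + 2286) = √2080 = 4*√130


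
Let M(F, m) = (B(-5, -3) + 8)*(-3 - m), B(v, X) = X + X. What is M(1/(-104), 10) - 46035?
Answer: -46061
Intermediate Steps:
B(v, X) = 2*X
M(F, m) = -6 - 2*m (M(F, m) = (2*(-3) + 8)*(-3 - m) = (-6 + 8)*(-3 - m) = 2*(-3 - m) = -6 - 2*m)
M(1/(-104), 10) - 46035 = (-6 - 2*10) - 46035 = (-6 - 20) - 46035 = -26 - 46035 = -46061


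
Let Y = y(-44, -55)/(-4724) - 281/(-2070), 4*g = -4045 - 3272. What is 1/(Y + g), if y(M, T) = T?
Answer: -1222335/2235776137 ≈ -0.00054672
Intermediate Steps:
g = -7317/4 (g = (-4045 - 3272)/4 = (1/4)*(-7317) = -7317/4 ≈ -1829.3)
Y = 720647/4889340 (Y = -55/(-4724) - 281/(-2070) = -55*(-1/4724) - 281*(-1/2070) = 55/4724 + 281/2070 = 720647/4889340 ≈ 0.14739)
1/(Y + g) = 1/(720647/4889340 - 7317/4) = 1/(-2235776137/1222335) = -1222335/2235776137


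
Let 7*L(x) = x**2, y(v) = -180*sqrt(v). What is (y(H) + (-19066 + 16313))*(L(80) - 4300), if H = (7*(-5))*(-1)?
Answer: 65246100/7 + 4266000*sqrt(35)/7 ≈ 1.2926e+7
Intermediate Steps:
H = 35 (H = -35*(-1) = 35)
L(x) = x**2/7
(y(H) + (-19066 + 16313))*(L(80) - 4300) = (-180*sqrt(35) + (-19066 + 16313))*((1/7)*80**2 - 4300) = (-180*sqrt(35) - 2753)*((1/7)*6400 - 4300) = (-2753 - 180*sqrt(35))*(6400/7 - 4300) = (-2753 - 180*sqrt(35))*(-23700/7) = 65246100/7 + 4266000*sqrt(35)/7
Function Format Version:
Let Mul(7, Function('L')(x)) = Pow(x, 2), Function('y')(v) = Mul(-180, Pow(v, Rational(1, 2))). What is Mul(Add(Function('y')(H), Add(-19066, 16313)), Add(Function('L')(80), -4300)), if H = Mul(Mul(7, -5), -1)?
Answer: Add(Rational(65246100, 7), Mul(Rational(4266000, 7), Pow(35, Rational(1, 2)))) ≈ 1.2926e+7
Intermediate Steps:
H = 35 (H = Mul(-35, -1) = 35)
Function('L')(x) = Mul(Rational(1, 7), Pow(x, 2))
Mul(Add(Function('y')(H), Add(-19066, 16313)), Add(Function('L')(80), -4300)) = Mul(Add(Mul(-180, Pow(35, Rational(1, 2))), Add(-19066, 16313)), Add(Mul(Rational(1, 7), Pow(80, 2)), -4300)) = Mul(Add(Mul(-180, Pow(35, Rational(1, 2))), -2753), Add(Mul(Rational(1, 7), 6400), -4300)) = Mul(Add(-2753, Mul(-180, Pow(35, Rational(1, 2)))), Add(Rational(6400, 7), -4300)) = Mul(Add(-2753, Mul(-180, Pow(35, Rational(1, 2)))), Rational(-23700, 7)) = Add(Rational(65246100, 7), Mul(Rational(4266000, 7), Pow(35, Rational(1, 2))))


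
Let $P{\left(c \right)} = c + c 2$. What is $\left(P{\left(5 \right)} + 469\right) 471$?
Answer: $227964$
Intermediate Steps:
$P{\left(c \right)} = 3 c$ ($P{\left(c \right)} = c + 2 c = 3 c$)
$\left(P{\left(5 \right)} + 469\right) 471 = \left(3 \cdot 5 + 469\right) 471 = \left(15 + 469\right) 471 = 484 \cdot 471 = 227964$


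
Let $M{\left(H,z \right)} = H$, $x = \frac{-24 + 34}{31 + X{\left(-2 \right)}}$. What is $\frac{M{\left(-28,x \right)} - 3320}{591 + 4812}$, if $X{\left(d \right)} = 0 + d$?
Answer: $- \frac{1116}{1801} \approx -0.61966$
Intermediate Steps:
$X{\left(d \right)} = d$
$x = \frac{10}{29}$ ($x = \frac{-24 + 34}{31 - 2} = \frac{10}{29} \approx 0.34483$)
$\frac{M{\left(-28,x \right)} - 3320}{591 + 4812} = \frac{-28 - 3320}{591 + 4812} = - \frac{3348}{5403} = \left(-3348\right) \frac{1}{5403} = - \frac{1116}{1801}$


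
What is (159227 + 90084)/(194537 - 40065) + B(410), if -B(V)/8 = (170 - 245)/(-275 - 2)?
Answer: -23624053/42788744 ≈ -0.55211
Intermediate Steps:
B(V) = -600/277 (B(V) = -8*(170 - 245)/(-275 - 2) = -(-600)/(-277) = -(-600)*(-1)/277 = -8*75/277 = -600/277)
(159227 + 90084)/(194537 - 40065) + B(410) = (159227 + 90084)/(194537 - 40065) - 600/277 = 249311/154472 - 600/277 = -23624053/42788744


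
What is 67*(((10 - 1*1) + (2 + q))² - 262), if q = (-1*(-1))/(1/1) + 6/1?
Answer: 4154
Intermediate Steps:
q = 7 (q = 1/1 + 6*1 = 1*1 + 6 = 1 + 6 = 7)
67*(((10 - 1*1) + (2 + q))² - 262) = 67*(((10 - 1*1) + (2 + 7))² - 262) = 67*(((10 - 1) + 9)² - 262) = 67*((9 + 9)² - 262) = 67*(18² - 262) = 67*(324 - 262) = 67*62 = 4154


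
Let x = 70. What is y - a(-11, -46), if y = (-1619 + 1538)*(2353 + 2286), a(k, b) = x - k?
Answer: -375840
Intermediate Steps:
a(k, b) = 70 - k
y = -375759 (y = -81*4639 = -375759)
y - a(-11, -46) = -375759 - (70 - 1*(-11)) = -375759 - (70 + 11) = -375759 - 1*81 = -375759 - 81 = -375840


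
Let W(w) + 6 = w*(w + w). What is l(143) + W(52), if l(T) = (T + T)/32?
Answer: 86575/16 ≈ 5410.9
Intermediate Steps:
W(w) = -6 + 2*w² (W(w) = -6 + w*(w + w) = -6 + w*(2*w) = -6 + 2*w²)
l(T) = T/16 (l(T) = (2*T)*(1/32) = T/16)
l(143) + W(52) = (1/16)*143 + (-6 + 2*52²) = 143/16 + (-6 + 2*2704) = 143/16 + (-6 + 5408) = 143/16 + 5402 = 86575/16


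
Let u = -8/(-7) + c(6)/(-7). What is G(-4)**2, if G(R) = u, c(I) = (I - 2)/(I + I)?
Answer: 529/441 ≈ 1.1995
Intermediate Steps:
c(I) = (-2 + I)/(2*I) (c(I) = (-2 + I)/((2*I)) = (-2 + I)*(1/(2*I)) = (-2 + I)/(2*I))
u = 23/21 (u = -8/(-7) + ((1/2)*(-2 + 6)/6)/(-7) = -8*(-1/7) + ((1/2)*(1/6)*4)*(-1/7) = 8/7 + (1/3)*(-1/7) = 8/7 - 1/21 = 23/21 ≈ 1.0952)
G(R) = 23/21
G(-4)**2 = (23/21)**2 = 529/441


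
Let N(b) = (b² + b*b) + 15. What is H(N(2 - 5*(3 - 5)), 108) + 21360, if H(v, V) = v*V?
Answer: 54084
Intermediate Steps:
N(b) = 15 + 2*b² (N(b) = (b² + b²) + 15 = 2*b² + 15 = 15 + 2*b²)
H(v, V) = V*v
H(N(2 - 5*(3 - 5)), 108) + 21360 = 108*(15 + 2*(2 - 5*(3 - 5))²) + 21360 = 108*(15 + 2*(2 - 5*(-2))²) + 21360 = 108*(15 + 2*(2 + 10)²) + 21360 = 108*(15 + 2*12²) + 21360 = 108*(15 + 2*144) + 21360 = 108*(15 + 288) + 21360 = 108*303 + 21360 = 32724 + 21360 = 54084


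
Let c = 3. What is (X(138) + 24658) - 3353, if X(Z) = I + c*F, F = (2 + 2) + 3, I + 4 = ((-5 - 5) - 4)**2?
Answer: 21518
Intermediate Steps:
I = 192 (I = -4 + ((-5 - 5) - 4)**2 = -4 + (-10 - 4)**2 = -4 + (-14)**2 = -4 + 196 = 192)
F = 7 (F = 4 + 3 = 7)
X(Z) = 213 (X(Z) = 192 + 3*7 = 192 + 21 = 213)
(X(138) + 24658) - 3353 = (213 + 24658) - 3353 = 24871 - 3353 = 21518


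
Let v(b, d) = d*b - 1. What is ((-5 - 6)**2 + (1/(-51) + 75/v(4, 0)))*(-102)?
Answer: -4690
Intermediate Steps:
v(b, d) = -1 + b*d (v(b, d) = b*d - 1 = -1 + b*d)
((-5 - 6)**2 + (1/(-51) + 75/v(4, 0)))*(-102) = ((-5 - 6)**2 + (1/(-51) + 75/(-1 + 4*0)))*(-102) = ((-11)**2 + (1*(-1/51) + 75/(-1 + 0)))*(-102) = (121 + (-1/51 + 75/(-1)))*(-102) = (121 + (-1/51 + 75*(-1)))*(-102) = (121 + (-1/51 - 75))*(-102) = (121 - 3826/51)*(-102) = (2345/51)*(-102) = -4690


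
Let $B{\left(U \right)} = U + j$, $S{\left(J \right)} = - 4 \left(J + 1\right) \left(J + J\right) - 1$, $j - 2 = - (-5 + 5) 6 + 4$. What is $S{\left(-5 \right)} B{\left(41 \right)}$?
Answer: $-7567$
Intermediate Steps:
$j = 6$ ($j = 2 + \left(- (-5 + 5) 6 + 4\right) = 2 + \left(\left(-1\right) 0 \cdot 6 + 4\right) = 2 + \left(0 \cdot 6 + 4\right) = 2 + \left(0 + 4\right) = 2 + 4 = 6$)
$S{\left(J \right)} = -1 - 8 J \left(1 + J\right)$ ($S{\left(J \right)} = - 4 \left(1 + J\right) 2 J - 1 = - 4 \cdot 2 J \left(1 + J\right) - 1 = - 8 J \left(1 + J\right) - 1 = -1 - 8 J \left(1 + J\right)$)
$B{\left(U \right)} = 6 + U$ ($B{\left(U \right)} = U + 6 = 6 + U$)
$S{\left(-5 \right)} B{\left(41 \right)} = \left(-1 - -40 - 8 \left(-5\right)^{2}\right) \left(6 + 41\right) = \left(-1 + 40 - 200\right) 47 = \left(-161\right) 47 = -7567$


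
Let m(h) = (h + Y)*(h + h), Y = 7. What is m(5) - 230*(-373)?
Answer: 85910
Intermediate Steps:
m(h) = 2*h*(7 + h) (m(h) = (h + 7)*(h + h) = (7 + h)*(2*h) = 2*h*(7 + h))
m(5) - 230*(-373) = 2*5*(7 + 5) - 230*(-373) = 2*5*12 + 85790 = 120 + 85790 = 85910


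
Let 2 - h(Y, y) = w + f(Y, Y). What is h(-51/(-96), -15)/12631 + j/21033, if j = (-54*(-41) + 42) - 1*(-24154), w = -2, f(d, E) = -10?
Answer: 17572588/13982517 ≈ 1.2568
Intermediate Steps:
h(Y, y) = 14 (h(Y, y) = 2 - (-2 - 10) = 2 - 1*(-12) = 2 + 12 = 14)
j = 26410 (j = (2214 + 42) + 24154 = 2256 + 24154 = 26410)
h(-51/(-96), -15)/12631 + j/21033 = 14/12631 + 26410/21033 = 14*(1/12631) + 26410*(1/21033) = 14/12631 + 1390/1107 = 17572588/13982517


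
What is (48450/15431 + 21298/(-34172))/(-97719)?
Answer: -663491981/25764011675454 ≈ -2.5753e-5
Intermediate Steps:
(48450/15431 + 21298/(-34172))/(-97719) = (48450*(1/15431) + 21298*(-1/34172))*(-1/97719) = (48450/15431 - 10649/17086)*(-1/97719) = (663491981/263654066)*(-1/97719) = -663491981/25764011675454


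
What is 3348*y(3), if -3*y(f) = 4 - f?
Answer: -1116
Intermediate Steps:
y(f) = -4/3 + f/3 (y(f) = -(4 - f)/3 = -4/3 + f/3)
3348*y(3) = 3348*(-4/3 + (⅓)*3) = 3348*(-4/3 + 1) = 3348*(-⅓) = -1116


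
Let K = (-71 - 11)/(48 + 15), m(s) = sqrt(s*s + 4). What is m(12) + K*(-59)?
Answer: 4838/63 + 2*sqrt(37) ≈ 88.959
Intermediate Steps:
m(s) = sqrt(4 + s**2) (m(s) = sqrt(s**2 + 4) = sqrt(4 + s**2))
K = -82/63 ≈ -1.3016
m(12) + K*(-59) = sqrt(4 + 12**2) - 82/63*(-59) = sqrt(4 + 144) + 4838/63 = sqrt(148) + 4838/63 = 2*sqrt(37) + 4838/63 = 4838/63 + 2*sqrt(37)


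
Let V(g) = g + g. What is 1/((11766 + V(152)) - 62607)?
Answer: -1/50537 ≈ -1.9787e-5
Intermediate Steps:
V(g) = 2*g
1/((11766 + V(152)) - 62607) = 1/((11766 + 2*152) - 62607) = 1/((11766 + 304) - 62607) = 1/(12070 - 62607) = 1/(-50537) = -1/50537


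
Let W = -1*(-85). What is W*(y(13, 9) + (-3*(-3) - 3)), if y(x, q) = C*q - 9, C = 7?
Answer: 5100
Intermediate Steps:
W = 85
y(x, q) = -9 + 7*q (y(x, q) = 7*q - 9 = -9 + 7*q)
W*(y(13, 9) + (-3*(-3) - 3)) = 85*((-9 + 7*9) + (-3*(-3) - 3)) = 85*((-9 + 63) + (9 - 3)) = 85*(54 + 6) = 85*60 = 5100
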